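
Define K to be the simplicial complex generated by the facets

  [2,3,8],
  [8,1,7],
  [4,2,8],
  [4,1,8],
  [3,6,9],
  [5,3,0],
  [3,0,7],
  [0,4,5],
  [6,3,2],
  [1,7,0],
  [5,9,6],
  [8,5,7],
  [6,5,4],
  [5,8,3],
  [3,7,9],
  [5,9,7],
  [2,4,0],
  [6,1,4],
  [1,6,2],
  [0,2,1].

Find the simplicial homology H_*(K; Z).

H_0 = Z,  H_1 = Z ⊕ Z/2,  H_2 = 0.

We work with the vertex ordering 0 < 1 < 2 < 3 < 4 < 5 < 6 < 7 < 8 < 9. The simplices of K, each written with vertices in increasing order, are:

  0-simplices (10): [0], [1], [2], [3], [4], [5], [6], [7], [8], [9]
  1-simplices (30): (30 of them)
  2-simplices (20): (20 of them)

Hence C_0 ≅ Z^10, C_1 ≅ Z^30, C_2 ≅ Z^20.

Boundary ∂_1: C_1 → C_0 sends each edge [p,q] (with p < q) to q − p.
This gives a 10×30 integer matrix of rank 9; reducing to Smith normal form yields diagonal entries (1,1,1,1,1,1,1,1,1).

∂_2: C_2 → C_1 maps a triangle to the signed sum of its edges. For instance
  ∂[2,3,8] = [3,8] − [2,8] + [2,3],
  ∂[2,4,8] = [4,8] − [2,8] + [2,4].
This gives a 30×20 integer matrix of rank 20; reducing to Smith normal form yields diagonal entries (1,1,1,1,1,1,1,1,1,1,1,1,1,1,1,1,1,1,1,2).

Reading off H_k = ker ∂_k / im ∂_{k+1}:

  H_0: rank C_0 − rank ∂_1 = 10 − 9 = 1, and the invariant factors of ∂_1 are all 1, so H_0 = Z.
  H_1: rank ker ∂_1 − rank ∂_2 = (30 − 9) − 20 = 1, and ∂_2 has invariant factor 2 > 1, so H_1 = Z ⊕ Z/2.
  H_2: rank ker ∂_2 − rank ∂_3 = (20 − 20) − 0 = 0, and there is no ∂_3, so H_2 = 0.

(K is a triangulation of the Klein bottle.)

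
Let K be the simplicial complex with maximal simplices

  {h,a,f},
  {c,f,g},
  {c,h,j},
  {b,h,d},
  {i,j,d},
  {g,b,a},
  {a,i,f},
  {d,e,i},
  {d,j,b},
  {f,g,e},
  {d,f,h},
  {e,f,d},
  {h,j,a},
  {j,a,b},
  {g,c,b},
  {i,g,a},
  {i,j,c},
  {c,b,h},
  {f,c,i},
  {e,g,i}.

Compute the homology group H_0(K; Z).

H_0 ≅ Z.

We work with the vertex ordering a < b < c < d < e < f < g < h < i < j. The simplices of K, each written with vertices in increasing order, are:

  0-simplices (10): a, b, c, d, e, f, g, h, i, j
  1-simplices (30): ab, af, ag, ah, ai, aj, bc, bd, bg, bh, bj, cf, cg, ch, ci, cj, de, df, dh, di, dj, ef, eg, ei, fg, fh, fi, gi, hj, ij
  2-simplices (20): abg, abj, afh, afi, agi, ahj, bcg, bch, bdh, bdj, cfg, cfi, chj, cij, def, dei, dfh, dij, efg, egi

so the chain groups are C_0 ≅ Z^10, C_1 ≅ Z^30, C_2 ≅ Z^20.

The boundary map ∂_1: C_1 → C_0 maps an edge to its endpoints' difference, ∂[p,q] = q − p. For instance
  ∂bg = g − b.
The resulting 10×30 matrix has rank 9, and its Smith normal form has invariant factors (1,1,1,1,1,1,1,1,1).

∂_2: C_2 → C_1 maps a triangle to the signed sum of its edges. For instance
  ∂efg = fg − eg + ef,
  ∂bcg = cg − bg + bc.
This gives a 30×20 integer matrix of rank 20; reducing to Smith normal form yields diagonal entries (1,1,1,1,1,1,1,1,1,1,1,1,1,1,1,1,1,1,1,2).

Reading off H_k = ker ∂_k / im ∂_{k+1}:

  H_0: rank C_0 − rank ∂_1 = 10 − 9 = 1, and the invariant factors of ∂_1 are all 1, so H_0 ≅ Z.

(K is a triangulation of the Klein bottle.)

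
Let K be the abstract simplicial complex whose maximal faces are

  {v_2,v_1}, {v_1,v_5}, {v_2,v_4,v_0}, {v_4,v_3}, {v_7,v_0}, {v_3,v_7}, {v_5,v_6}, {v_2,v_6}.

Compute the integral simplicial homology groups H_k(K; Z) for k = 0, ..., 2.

K has 8 vertices, 10 edges, 1 triangle.
rank ∂_0 = 0, rank ∂_1 = 7 ⇒ b_0 = 8 − 0 − 7 = 1; all invariant factors of ∂_1 are 1 so no torsion. So H_0 ≅ Z.
rank ∂_1 = 7, rank ∂_2 = 1 ⇒ b_1 = 10 − 7 − 1 = 2; all invariant factors of ∂_2 are 1 so no torsion. So H_1 ≅ Z^2.
rank ∂_2 = 1, rank ∂_3 = 0 ⇒ b_2 = 1 − 1 − 0 = 0. So H_2 ≅ 0.

H_0 ≅ Z,  H_1 ≅ Z^2,  H_2 = 0.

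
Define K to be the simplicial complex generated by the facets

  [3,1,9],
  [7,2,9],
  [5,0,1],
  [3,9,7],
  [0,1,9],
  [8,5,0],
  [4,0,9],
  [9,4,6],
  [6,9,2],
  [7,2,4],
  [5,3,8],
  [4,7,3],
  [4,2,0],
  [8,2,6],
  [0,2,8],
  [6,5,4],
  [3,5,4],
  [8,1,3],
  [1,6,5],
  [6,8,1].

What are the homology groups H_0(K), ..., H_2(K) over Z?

H_0 ≅ Z,  H_1 ≅ Z ⊕ Z/2Z,  H_2 = 0.

Take the total order 0 < 1 < 2 < 3 < 4 < 5 < 6 < 7 < 8 < 9 on the vertex set. Then K (dimension 2) consists of the simplices:

  0-simplices (10): [0], [1], [2], [3], [4], [5], [6], [7], [8], [9]
  1-simplices (30): (30 of them)
  2-simplices (20): (20 of them)

Hence C_0 ≅ Z^10, C_1 ≅ Z^30, C_2 ≅ Z^20.

∂_1: C_1 → C_0 is given by ∂[p,q] = [q] − [p]. For instance
  ∂[2,6] = [6] − [2].
This gives a 10×30 integer matrix of rank 9; reducing to Smith normal form yields diagonal entries (1,1,1,1,1,1,1,1,1).

Boundary ∂_2: C_2 → C_1 maps a triangle to the signed sum of its edges. For instance
  ∂[0,5,8] = [5,8] − [0,8] + [0,5],
  ∂[1,3,9] = [3,9] − [1,9] + [1,3].
As a 30×20 matrix over Z this has rank 20, with invariant factors (1,1,1,1,1,1,1,1,1,1,1,1,1,1,1,1,1,1,1,2).

Reading off H_k = ker ∂_k / im ∂_{k+1}:

  H_0: rank C_0 − rank ∂_1 = 10 − 9 = 1, and the invariant factors of ∂_1 are all 1, so H_0 = Z.
  H_1: rank ker ∂_1 − rank ∂_2 = (30 − 9) − 20 = 1, and ∂_2 has invariant factor 2 > 1, so H_1 = Z ⊕ Z/2Z.
  H_2: rank ker ∂_2 − rank ∂_3 = (20 − 20) − 0 = 0, and there is no ∂_3, so H_2 = 0.

(K is a triangulation of the Klein bottle.)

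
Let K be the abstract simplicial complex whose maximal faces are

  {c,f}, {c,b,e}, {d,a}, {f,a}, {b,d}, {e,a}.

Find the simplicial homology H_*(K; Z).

H_0 ≅ Z,  H_1 ≅ Z^2,  H_2 = 0.

We work with the vertex ordering a < b < c < d < e < f. The simplices of K, each written with vertices in increasing order, are:

  0-simplices (6): a, b, c, d, e, f
  1-simplices (8): ad, ae, af, bc, bd, be, ce, cf
  2-simplices (1): bce

so the chain groups are C_0 ≅ Z^6, C_1 ≅ Z^8, C_2 ≅ Z^1.

Boundary ∂_1: C_1 → C_0 maps an edge to its endpoints' difference, ∂[p,q] = q − p.
As a 6×8 matrix over Z this has rank 5, with invariant factors (1,1,1,1,1).

∂_2: C_2 → C_1 maps a triangle to the signed sum of its edges. For instance
  ∂bce = ce − be + bc.
This gives a 8×1 integer matrix of rank 1; reducing to Smith normal form yields diagonal entries (1).

From H_k ≅ ker(∂_k) / im(∂_{k+1}) we obtain:

  H_0: rank C_0 − rank ∂_1 = 6 − 5 = 1, and the invariant factors of ∂_1 are all 1, so H_0 ≅ Z.
  H_1: rank ker ∂_1 − rank ∂_2 = (8 − 5) − 1 = 2, and the invariant factors of ∂_2 are all 1, so H_1 ≅ Z^2.
  H_2: rank ker ∂_2 − rank ∂_3 = (1 − 1) − 0 = 0, and there is no ∂_3, so H_2 ≅ 0.

As a check, the Euler characteristic is 6 − 8 + 1 = -1, which agrees with 1 − 2 + 0 = -1.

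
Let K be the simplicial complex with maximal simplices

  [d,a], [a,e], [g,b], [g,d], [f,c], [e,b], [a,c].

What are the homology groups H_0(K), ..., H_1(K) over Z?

H_0 = Z,  H_1 = Z.

We work with the vertex ordering a < b < c < d < e < f < g. The simplices of K, each written with vertices in increasing order, are:

  0-simplices (7): a, b, c, d, e, f, g
  1-simplices (7): ac, ad, ae, be, bg, cf, dg

so the chain groups are C_0 ≅ Z^7, C_1 ≅ Z^7.

Boundary ∂_1: C_1 → C_0 is given by ∂[p,q] = [q] − [p]. For instance
  ∂dg = g − d.
As a 7×7 matrix over Z this has rank 6, with invariant factors (1,1,1,1,1,1).

Computing H_k = (kernel of ∂_k) / (image of ∂_{k+1}):

  H_0: rank C_0 − rank ∂_1 = 7 − 6 = 1, and the invariant factors of ∂_1 are all 1, so H_0 = Z.
  H_1: rank ker ∂_1 − rank ∂_2 = (7 − 6) − 0 = 1, and there is no ∂_2, so H_1 = Z.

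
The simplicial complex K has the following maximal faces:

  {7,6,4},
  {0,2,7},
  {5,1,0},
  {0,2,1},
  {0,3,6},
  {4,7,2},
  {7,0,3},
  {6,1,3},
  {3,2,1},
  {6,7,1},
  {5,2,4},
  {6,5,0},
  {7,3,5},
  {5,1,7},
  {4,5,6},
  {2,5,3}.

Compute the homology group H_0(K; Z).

We work with the vertex ordering 0 < 1 < 2 < 3 < 4 < 5 < 6 < 7. The simplices of K, each written with vertices in increasing order, are:

  0-simplices (8): [0], [1], [2], [3], [4], [5], [6], [7]
  1-simplices (24): (24 of them)
  2-simplices (16): [0,1,2], [0,1,5], [0,2,7], [0,3,6], [0,3,7], [0,5,6], [1,2,3], [1,3,6], [1,5,7], [1,6,7], [2,3,5], [2,4,5], [2,4,7], [3,5,7], [4,5,6], [4,6,7]

Hence C_0 ≅ Z^8, C_1 ≅ Z^24, C_2 ≅ Z^16.

∂_1: C_1 → C_0 sends each edge [p,q] (with p < q) to q − p. For instance
  ∂[3,6] = [6] − [3].
The 8×24 boundary matrix has rank 7 and Smith normal form diag(1,1,1,1,1,1,1).

∂_2: C_2 → C_1 maps a triangle to the signed sum of its edges. For instance
  ∂[0,3,7] = [3,7] − [0,7] + [0,3],
  ∂[3,5,7] = [5,7] − [3,7] + [3,5].
The resulting 24×16 matrix has rank 15, and its Smith normal form has invariant factors (1,1,1,1,1,1,1,1,1,1,1,1,1,1,1).

Now H_k = ker ∂_k / im ∂_{k+1}, so:

  H_0: rank C_0 − rank ∂_1 = 8 − 7 = 1, and the invariant factors of ∂_1 are all 1, so H_0 ≅ Z.

(K is a triangulation of the torus T^2.)

H_0 = Z.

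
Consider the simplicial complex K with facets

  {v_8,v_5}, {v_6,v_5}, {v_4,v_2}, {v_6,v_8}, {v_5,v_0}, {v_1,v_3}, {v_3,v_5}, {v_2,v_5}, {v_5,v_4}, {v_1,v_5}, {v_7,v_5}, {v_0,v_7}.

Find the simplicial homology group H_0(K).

Take the total order v_0 < v_1 < v_2 < v_3 < v_4 < v_5 < v_6 < v_7 < v_8 on the vertex set. Then K (dimension 1) consists of the simplices:

  0-simplices (9): [v_0], [v_1], [v_2], [v_3], [v_4], [v_5], [v_6], [v_7], [v_8]
  1-simplices (12): [v_0,v_5], [v_0,v_7], [v_1,v_3], [v_1,v_5], [v_2,v_4], [v_2,v_5], [v_3,v_5], [v_4,v_5], [v_5,v_6], [v_5,v_7], [v_5,v_8], [v_6,v_8]

so the chain groups are C_0 ≅ Z^9, C_1 ≅ Z^12.

∂_1: C_1 → C_0 is given by ∂[p,q] = [q] − [p]. For instance
  ∂[v_1,v_3] = [v_3] − [v_1].
The 9×12 boundary matrix has rank 8 and Smith normal form diag(1,1,1,1,1,1,1,1).

From H_k ≅ ker(∂_k) / im(∂_{k+1}) we obtain:

  H_0: rank C_0 − rank ∂_1 = 9 − 8 = 1, and the invariant factors of ∂_1 are all 1, so H_0 = Z.

(K is a triangulation of a wedge of 4 circles.)

H_0 ≅ Z.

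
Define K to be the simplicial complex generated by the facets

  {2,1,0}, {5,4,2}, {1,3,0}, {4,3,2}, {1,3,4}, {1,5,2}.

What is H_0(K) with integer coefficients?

Order the vertices as 0 < 1 < 2 < 3 < 4 < 5. Listing each simplex with vertices in this order, K has dimension 2 with simplices:

  0-simplices (6): [0], [1], [2], [3], [4], [5]
  1-simplices (12): [0,1], [0,2], [0,3], [1,2], [1,3], [1,4], [1,5], [2,3], [2,4], [2,5], [3,4], [4,5]
  2-simplices (6): [0,1,2], [0,1,3], [1,2,5], [1,3,4], [2,3,4], [2,4,5]

so the chain groups are C_0 ≅ Z^6, C_1 ≅ Z^12, C_2 ≅ Z^6.

Boundary ∂_1: C_1 → C_0 maps an edge to its endpoints' difference, ∂[p,q] = q − p. For instance
  ∂[1,5] = [5] − [1].
The 6×12 boundary matrix has rank 5 and Smith normal form diag(1,1,1,1,1).

The boundary map ∂_2: C_2 → C_1 sends each 2-simplex [p,q,r] to [q,r] − [p,r] + [p,q]. For instance
  ∂[2,4,5] = [4,5] − [2,5] + [2,4],
  ∂[1,3,4] = [3,4] − [1,4] + [1,3].
The resulting 12×6 matrix has rank 6, and its Smith normal form has invariant factors (1,1,1,1,1,1).

Computing H_k = (kernel of ∂_k) / (image of ∂_{k+1}):

  H_0: rank C_0 − rank ∂_1 = 6 − 5 = 1, and the invariant factors of ∂_1 are all 1, so H_0 = Z.

H_0 ≅ Z.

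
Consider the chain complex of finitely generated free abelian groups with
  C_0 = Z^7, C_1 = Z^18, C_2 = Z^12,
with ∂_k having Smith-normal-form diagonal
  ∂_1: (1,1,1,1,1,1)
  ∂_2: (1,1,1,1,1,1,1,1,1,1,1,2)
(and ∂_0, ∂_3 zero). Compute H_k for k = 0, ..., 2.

H_0: b_0 = 7 − 0 − 6 = 1; torsion from ∂_1 factors > 1: none. So H_0 ≅ Z.
H_1: b_1 = 18 − 6 − 12 = 0; torsion from ∂_2 factors > 1: [2]. So H_1 ≅ Z/2Z.
H_2: b_2 = 12 − 12 − 0 = 0; torsion from ∂_3 factors > 1: none. So H_2 ≅ 0.

H_0 ≅ Z,  H_1 ≅ Z/2Z,  H_2 = 0.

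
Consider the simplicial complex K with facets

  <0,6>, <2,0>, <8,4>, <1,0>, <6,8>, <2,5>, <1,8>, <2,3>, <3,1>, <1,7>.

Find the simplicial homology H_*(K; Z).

H_0 = Z,  H_1 = Z^2.

Fix the vertex order 0 < 1 < 2 < 3 < 4 < 5 < 6 < 7 < 8 and write every simplex with vertices in increasing order. Then dim K = 1 and the simplices of K are:

  0-simplices (9): [0], [1], [2], [3], [4], [5], [6], [7], [8]
  1-simplices (10): [0,1], [0,2], [0,6], [1,3], [1,7], [1,8], [2,3], [2,5], [4,8], [6,8]

Hence C_0 ≅ Z^9, C_1 ≅ Z^10.

The boundary map ∂_1: C_1 → C_0 is given by ∂[p,q] = [q] − [p]. For instance
  ∂[1,3] = [3] − [1].
As a 9×10 matrix over Z this has rank 8, with invariant factors (1,1,1,1,1,1,1,1).

Now H_k = ker ∂_k / im ∂_{k+1}, so:

  H_0: rank C_0 − rank ∂_1 = 9 − 8 = 1, and the invariant factors of ∂_1 are all 1, so H_0 = Z.
  H_1: rank ker ∂_1 − rank ∂_2 = (10 − 8) − 0 = 2, and there is no ∂_2, so H_1 = Z^2.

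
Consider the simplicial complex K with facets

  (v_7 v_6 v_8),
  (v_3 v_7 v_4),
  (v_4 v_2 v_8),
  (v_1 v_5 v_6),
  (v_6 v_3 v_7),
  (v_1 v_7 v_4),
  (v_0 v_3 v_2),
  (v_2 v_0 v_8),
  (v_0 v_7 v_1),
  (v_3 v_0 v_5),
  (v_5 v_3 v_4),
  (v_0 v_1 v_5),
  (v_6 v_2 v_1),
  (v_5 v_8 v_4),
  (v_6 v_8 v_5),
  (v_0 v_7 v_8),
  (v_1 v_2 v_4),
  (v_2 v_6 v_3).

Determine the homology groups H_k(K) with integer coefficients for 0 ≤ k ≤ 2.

K has 9 vertices, 27 edges, 18 triangles.
rank ∂_0 = 0, rank ∂_1 = 8 ⇒ b_0 = 9 − 0 − 8 = 1; all invariant factors of ∂_1 are 1 so no torsion. So H_0 ≅ Z.
rank ∂_1 = 8, rank ∂_2 = 17 ⇒ b_1 = 27 − 8 − 17 = 2; all invariant factors of ∂_2 are 1 so no torsion. So H_1 ≅ Z^2.
rank ∂_2 = 17, rank ∂_3 = 0 ⇒ b_2 = 18 − 17 − 0 = 1. So H_2 ≅ Z.

H_0 = Z,  H_1 = Z^2,  H_2 = Z.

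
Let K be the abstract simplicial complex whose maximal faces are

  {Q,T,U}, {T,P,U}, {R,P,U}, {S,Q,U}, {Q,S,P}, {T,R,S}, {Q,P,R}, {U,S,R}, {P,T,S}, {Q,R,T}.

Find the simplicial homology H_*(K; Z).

Fix the vertex order P < Q < R < S < T < U and write every simplex with vertices in increasing order. Then dim K = 2 and the simplices of K are:

  0-simplices (6): P, Q, R, S, T, U
  1-simplices (15): PQ, PR, PS, PT, PU, QR, QS, QT, QU, RS, RT, RU, ST, SU, TU
  2-simplices (10): PQR, PQS, PRU, PST, PTU, QRT, QSU, QTU, RST, RSU

Hence C_0 ≅ Z^6, C_1 ≅ Z^15, C_2 ≅ Z^10.

Boundary ∂_1: C_1 → C_0 sends each edge [p,q] (with p < q) to q − p. For instance
  ∂PU = U − P.
The 6×15 boundary matrix has rank 5 and Smith normal form diag(1,1,1,1,1).

The boundary map ∂_2: C_2 → C_1 sends each 2-simplex [p,q,r] to [q,r] − [p,r] + [p,q]. For instance
  ∂PQR = QR − PR + PQ,
  ∂PST = ST − PT + PS.
This gives a 15×10 integer matrix of rank 10; reducing to Smith normal form yields diagonal entries (1,1,1,1,1,1,1,1,1,2).

Computing H_k = (kernel of ∂_k) / (image of ∂_{k+1}):

  H_0: rank C_0 − rank ∂_1 = 6 − 5 = 1, and the invariant factors of ∂_1 are all 1, so H_0 = Z.
  H_1: rank ker ∂_1 − rank ∂_2 = (15 − 5) − 10 = 0, and ∂_2 has invariant factor 2 > 1, so H_1 = Z/2.
  H_2: rank ker ∂_2 − rank ∂_3 = (10 − 10) − 0 = 0, and there is no ∂_3, so H_2 = 0.

H_0 = Z,  H_1 = Z/2,  H_2 = 0.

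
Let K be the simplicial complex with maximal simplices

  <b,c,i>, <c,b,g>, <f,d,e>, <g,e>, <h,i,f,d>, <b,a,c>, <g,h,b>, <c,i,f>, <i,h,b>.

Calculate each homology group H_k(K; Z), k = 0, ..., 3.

We work with the vertex ordering a < b < c < d < e < f < g < h < i. The simplices of K, each written with vertices in increasing order, are:

  0-simplices (9): a, b, c, d, e, f, g, h, i
  1-simplices (19): ab, ac, bc, bg, bh, bi, cf, cg, ci, de, df, dh, di, ef, eg, fh, fi, gh, hi
  2-simplices (11): abc, bcg, bci, bgh, bhi, cfi, def, dfh, dfi, dhi, fhi
  3-simplices (1): dfhi

so the chain groups are C_0 ≅ Z^9, C_1 ≅ Z^19, C_2 ≅ Z^11, C_3 ≅ Z^1.

The boundary map ∂_1: C_1 → C_0 sends each edge [p,q] (with p < q) to q − p. For instance
  ∂ci = i − c.
This gives a 9×19 integer matrix of rank 8; reducing to Smith normal form yields diagonal entries (1,1,1,1,1,1,1,1).

∂_2: C_2 → C_1 acts by ∂[p,q,r] = [q,r] − [p,r] + [p,q]. For instance
  ∂def = ef − df + de,
  ∂dfi = fi − di + df.
The resulting 19×11 matrix has rank 10, and its Smith normal form has invariant factors (1,1,1,1,1,1,1,1,1,1).

Boundary ∂_3: C_3 → C_2 sends each 3-simplex σ to the alternating sum Σ_i (−1)^i (σ with its i-th vertex removed). For instance
  ∂dfhi = fhi − dhi + dfi − dfh.
As a 11×1 matrix over Z this has rank 1, with invariant factors (1).

Reading off H_k = ker ∂_k / im ∂_{k+1}:

  H_0: rank C_0 − rank ∂_1 = 9 − 8 = 1, and the invariant factors of ∂_1 are all 1, so H_0 ≅ Z.
  H_1: rank ker ∂_1 − rank ∂_2 = (19 − 8) − 10 = 1, and the invariant factors of ∂_2 are all 1, so H_1 ≅ Z.
  H_2: rank ker ∂_2 − rank ∂_3 = (11 − 10) − 1 = 0, and the invariant factors of ∂_3 are all 1, so H_2 ≅ 0.
  H_3: rank ker ∂_3 − rank ∂_4 = (1 − 1) − 0 = 0, and there is no ∂_4, so H_3 ≅ 0.

H_0 ≅ Z,  H_1 ≅ Z,  H_2 = 0,  H_3 = 0.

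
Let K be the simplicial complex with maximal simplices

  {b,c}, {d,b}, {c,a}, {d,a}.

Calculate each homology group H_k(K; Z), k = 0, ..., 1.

H_0 ≅ Z,  H_1 ≅ Z.

K has 4 vertices, 4 edges.
rank ∂_0 = 0, rank ∂_1 = 3 ⇒ b_0 = 4 − 0 − 3 = 1; all invariant factors of ∂_1 are 1 so no torsion. So H_0 ≅ Z.
rank ∂_1 = 3, rank ∂_2 = 0 ⇒ b_1 = 4 − 3 − 0 = 1. So H_1 ≅ Z.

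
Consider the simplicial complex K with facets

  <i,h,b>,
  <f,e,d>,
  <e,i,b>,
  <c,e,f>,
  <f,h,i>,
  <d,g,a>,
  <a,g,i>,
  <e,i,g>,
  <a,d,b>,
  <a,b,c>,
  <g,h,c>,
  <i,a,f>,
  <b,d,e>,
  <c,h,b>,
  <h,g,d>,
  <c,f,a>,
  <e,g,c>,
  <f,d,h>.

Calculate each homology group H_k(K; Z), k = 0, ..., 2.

Order the vertices as a < b < c < d < e < f < g < h < i. Listing each simplex with vertices in this order, K has dimension 2 with simplices:

  0-simplices (9): a, b, c, d, e, f, g, h, i
  1-simplices (27): ab, ac, ad, af, ag, ai, bc, bd, be, bh, bi, ce, cf, cg, ch, de, df, dg, dh, ef, eg, ei, fh, fi, gh, gi, hi
  2-simplices (18): abc, abd, acf, adg, afi, agi, bch, bde, bei, bhi, cef, ceg, cgh, def, dfh, dgh, egi, fhi

giving chain groups C_0 ≅ Z^9, C_1 ≅ Z^27, C_2 ≅ Z^18.

∂_1: C_1 → C_0 maps an edge to its endpoints' difference, ∂[p,q] = q − p.
This gives a 9×27 integer matrix of rank 8; reducing to Smith normal form yields diagonal entries (1,1,1,1,1,1,1,1).

Boundary ∂_2: C_2 → C_1 sends each 2-simplex [p,q,r] to [q,r] − [p,r] + [p,q]. For instance
  ∂abd = bd − ad + ab,
  ∂egi = gi − ei + eg.
The resulting 27×18 matrix has rank 17, and its Smith normal form has invariant factors (1,1,1,1,1,1,1,1,1,1,1,1,1,1,1,1,1).

Now H_k = ker ∂_k / im ∂_{k+1}, so:

  H_0: rank C_0 − rank ∂_1 = 9 − 8 = 1, and the invariant factors of ∂_1 are all 1, so H_0 ≅ Z.
  H_1: rank ker ∂_1 − rank ∂_2 = (27 − 8) − 17 = 2, and the invariant factors of ∂_2 are all 1, so H_1 ≅ Z^2.
  H_2: rank ker ∂_2 − rank ∂_3 = (18 − 17) − 0 = 1, and there is no ∂_3, so H_2 ≅ Z.

As a check, the Euler characteristic is 9 − 27 + 18 = 0, which agrees with 1 − 2 + 1 = 0.
(K is a triangulation of the torus T^2.)

H_0 = Z,  H_1 = Z^2,  H_2 = Z.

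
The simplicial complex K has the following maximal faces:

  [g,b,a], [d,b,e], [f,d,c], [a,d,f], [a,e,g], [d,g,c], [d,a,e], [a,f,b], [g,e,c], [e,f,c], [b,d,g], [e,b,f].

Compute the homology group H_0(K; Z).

Order the vertices as a < b < c < d < e < f < g. Listing each simplex with vertices in this order, K has dimension 2 with simplices:

  0-simplices (7): a, b, c, d, e, f, g
  1-simplices (18): ab, ad, ae, af, ag, bd, be, bf, bg, cd, ce, cf, cg, de, df, dg, ef, eg
  2-simplices (12): abf, abg, ade, adf, aeg, bde, bdg, bef, cdf, cdg, cef, ceg

so the chain groups are C_0 ≅ Z^7, C_1 ≅ Z^18, C_2 ≅ Z^12.

∂_1: C_1 → C_0 maps an edge to its endpoints' difference, ∂[p,q] = q − p. For instance
  ∂df = f − d.
The 7×18 boundary matrix has rank 6 and Smith normal form diag(1,1,1,1,1,1).

Boundary ∂_2: C_2 → C_1 sends each 2-simplex [p,q,r] to [q,r] − [p,r] + [p,q]. For instance
  ∂ceg = eg − cg + ce,
  ∂bde = de − be + bd.
The resulting 18×12 matrix has rank 12, and its Smith normal form has invariant factors (1,1,1,1,1,1,1,1,1,1,1,2).

Reading off H_k = ker ∂_k / im ∂_{k+1}:

  H_0: rank C_0 − rank ∂_1 = 7 − 6 = 1, and the invariant factors of ∂_1 are all 1, so H_0 = Z.

H_0 ≅ Z.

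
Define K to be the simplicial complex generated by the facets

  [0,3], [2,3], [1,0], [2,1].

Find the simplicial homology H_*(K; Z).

Fix the vertex order 0 < 1 < 2 < 3 and write every simplex with vertices in increasing order. Then dim K = 1 and the simplices of K are:

  0-simplices (4): [0], [1], [2], [3]
  1-simplices (4): [0,1], [0,3], [1,2], [2,3]

giving chain groups C_0 ≅ Z^4, C_1 ≅ Z^4.

∂_1: C_1 → C_0 maps an edge to its endpoints' difference, ∂[p,q] = q − p.
The resulting 4×4 matrix has rank 3, and its Smith normal form has invariant factors (1,1,1).

Reading off H_k = ker ∂_k / im ∂_{k+1}:

  H_0: rank C_0 − rank ∂_1 = 4 − 3 = 1, and the invariant factors of ∂_1 are all 1, so H_0 = Z.
  H_1: rank ker ∂_1 − rank ∂_2 = (4 − 3) − 0 = 1, and there is no ∂_2, so H_1 = Z.

As a check, the Euler characteristic is 4 − 4 = 0, which agrees with 1 − 1 = 0.

H_0 = Z,  H_1 = Z.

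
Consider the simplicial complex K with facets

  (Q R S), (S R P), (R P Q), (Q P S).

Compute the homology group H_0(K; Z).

H_0 = Z.

Order the vertices as P < Q < R < S. Listing each simplex with vertices in this order, K has dimension 2 with simplices:

  0-simplices (4): P, Q, R, S
  1-simplices (6): PQ, PR, PS, QR, QS, RS
  2-simplices (4): PQR, PQS, PRS, QRS

giving chain groups C_0 ≅ Z^4, C_1 ≅ Z^6, C_2 ≅ Z^4.

Boundary ∂_1: C_1 → C_0 is given by ∂[p,q] = [q] − [p].
This gives a 4×6 integer matrix of rank 3; reducing to Smith normal form yields diagonal entries (1,1,1).

The boundary map ∂_2: C_2 → C_1 acts by ∂[p,q,r] = [q,r] − [p,r] + [p,q]. For instance
  ∂PQR = QR − PR + PQ,
  ∂PRS = RS − PS + PR.
The resulting 6×4 matrix has rank 3, and its Smith normal form has invariant factors (1,1,1).

Now H_k = ker ∂_k / im ∂_{k+1}, so:

  H_0: rank C_0 − rank ∂_1 = 4 − 3 = 1, and the invariant factors of ∂_1 are all 1, so H_0 ≅ Z.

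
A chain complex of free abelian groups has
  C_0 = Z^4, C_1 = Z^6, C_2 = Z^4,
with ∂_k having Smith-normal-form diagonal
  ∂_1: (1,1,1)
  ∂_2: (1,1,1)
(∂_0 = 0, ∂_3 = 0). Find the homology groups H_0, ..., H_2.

H_0: b_0 = 4 − 0 − 3 = 1; torsion from ∂_1 factors > 1: none. So H_0 = Z.
H_1: b_1 = 6 − 3 − 3 = 0; torsion from ∂_2 factors > 1: none. So H_1 = 0.
H_2: b_2 = 4 − 3 − 0 = 1; torsion from ∂_3 factors > 1: none. So H_2 = Z.

H_0 = Z,  H_1 = 0,  H_2 = Z.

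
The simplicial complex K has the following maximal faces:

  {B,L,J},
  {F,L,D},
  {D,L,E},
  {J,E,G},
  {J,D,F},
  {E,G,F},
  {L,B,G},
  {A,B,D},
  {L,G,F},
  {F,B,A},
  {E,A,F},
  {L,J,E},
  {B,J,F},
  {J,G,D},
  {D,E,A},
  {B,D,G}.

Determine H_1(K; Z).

H_1 = Z^2.

Take the total order A < B < D < E < F < G < J < L on the vertex set. Then K (dimension 2) consists of the simplices:

  0-simplices (8): A, B, D, E, F, G, J, L
  1-simplices (24): AB, AD, AE, AF, BD, BF, BG, BJ, BL, DE, DF, DG, DJ, DL, EF, EG, EJ, EL, FG, FJ, FL, GJ, GL, JL
  2-simplices (16): ABD, ABF, ADE, AEF, BDG, BFJ, BGL, BJL, DEL, DFJ, DFL, DGJ, EFG, EGJ, EJL, FGL

giving chain groups C_0 ≅ Z^8, C_1 ≅ Z^24, C_2 ≅ Z^16.

The boundary map ∂_1: C_1 → C_0 sends each edge [p,q] (with p < q) to q − p.
As a 8×24 matrix over Z this has rank 7, with invariant factors (1,1,1,1,1,1,1).

∂_2: C_2 → C_1 sends each 2-simplex [p,q,r] to [q,r] − [p,r] + [p,q]. For instance
  ∂DFJ = FJ − DJ + DF,
  ∂DEL = EL − DL + DE.
This gives a 24×16 integer matrix of rank 15; reducing to Smith normal form yields diagonal entries (1,1,1,1,1,1,1,1,1,1,1,1,1,1,1).

Reading off H_k = ker ∂_k / im ∂_{k+1}:

  H_1: rank ker ∂_1 − rank ∂_2 = (24 − 7) − 15 = 2, and the invariant factors of ∂_2 are all 1, so H_1 ≅ Z^2.

(K is a triangulation of the torus T^2.)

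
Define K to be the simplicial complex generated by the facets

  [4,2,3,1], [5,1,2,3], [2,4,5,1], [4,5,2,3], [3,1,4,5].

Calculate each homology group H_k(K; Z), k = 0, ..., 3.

H_0 ≅ Z,  H_1 = 0,  H_2 = 0,  H_3 ≅ Z.

K has 5 vertices, 10 edges, 10 triangles, 5 3-simplices.
rank ∂_0 = 0, rank ∂_1 = 4 ⇒ b_0 = 5 − 0 − 4 = 1; all invariant factors of ∂_1 are 1 so no torsion. So H_0 ≅ Z.
rank ∂_1 = 4, rank ∂_2 = 6 ⇒ b_1 = 10 − 4 − 6 = 0; all invariant factors of ∂_2 are 1 so no torsion. So H_1 ≅ 0.
rank ∂_2 = 6, rank ∂_3 = 4 ⇒ b_2 = 10 − 6 − 4 = 0; all invariant factors of ∂_3 are 1 so no torsion. So H_2 ≅ 0.
rank ∂_3 = 4, rank ∂_4 = 0 ⇒ b_3 = 5 − 4 − 0 = 1. So H_3 ≅ Z.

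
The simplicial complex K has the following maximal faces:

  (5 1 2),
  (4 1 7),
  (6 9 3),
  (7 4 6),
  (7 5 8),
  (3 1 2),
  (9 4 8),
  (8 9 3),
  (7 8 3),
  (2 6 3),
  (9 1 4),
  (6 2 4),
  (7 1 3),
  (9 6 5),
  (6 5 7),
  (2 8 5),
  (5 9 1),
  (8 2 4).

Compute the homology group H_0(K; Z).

H_0 = Z.

Fix the vertex order 1 < 2 < 3 < 4 < 5 < 6 < 7 < 8 < 9 and write every simplex with vertices in increasing order. Then dim K = 2 and the simplices of K are:

  0-simplices (9): [1], [2], [3], [4], [5], [6], [7], [8], [9]
  1-simplices (27): (27 of them)
  2-simplices (18): [1,2,3], [1,2,5], [1,3,7], [1,4,7], [1,4,9], [1,5,9], [2,3,6], [2,4,6], [2,4,8], [2,5,8], [3,6,9], [3,7,8], [3,8,9], [4,6,7], [4,8,9], [5,6,7], [5,6,9], [5,7,8]

giving chain groups C_0 ≅ Z^9, C_1 ≅ Z^27, C_2 ≅ Z^18.

∂_1: C_1 → C_0 sends each edge [p,q] (with p < q) to q − p.
As a 9×27 matrix over Z this has rank 8, with invariant factors (1,1,1,1,1,1,1,1).

∂_2: C_2 → C_1 sends each 2-simplex [p,q,r] to [q,r] − [p,r] + [p,q]. For instance
  ∂[1,2,5] = [2,5] − [1,5] + [1,2],
  ∂[2,3,6] = [3,6] − [2,6] + [2,3].
The resulting 27×18 matrix has rank 17, and its Smith normal form has invariant factors (1,1,1,1,1,1,1,1,1,1,1,1,1,1,1,1,1).

Now H_k = ker ∂_k / im ∂_{k+1}, so:

  H_0: rank C_0 − rank ∂_1 = 9 − 8 = 1, and the invariant factors of ∂_1 are all 1, so H_0 = Z.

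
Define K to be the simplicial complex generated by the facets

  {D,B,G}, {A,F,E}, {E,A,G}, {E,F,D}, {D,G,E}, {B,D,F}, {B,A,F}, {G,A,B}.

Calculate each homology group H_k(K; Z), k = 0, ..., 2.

H_0 ≅ Z,  H_1 = 0,  H_2 ≅ Z.

Fix the vertex order A < B < D < E < F < G and write every simplex with vertices in increasing order. Then dim K = 2 and the simplices of K are:

  0-simplices (6): A, B, D, E, F, G
  1-simplices (12): AB, AE, AF, AG, BD, BF, BG, DE, DF, DG, EF, EG
  2-simplices (8): ABF, ABG, AEF, AEG, BDF, BDG, DEF, DEG

giving chain groups C_0 ≅ Z^6, C_1 ≅ Z^12, C_2 ≅ Z^8.

Boundary ∂_1: C_1 → C_0 maps an edge to its endpoints' difference, ∂[p,q] = q − p. For instance
  ∂EF = F − E.
The 6×12 boundary matrix has rank 5 and Smith normal form diag(1,1,1,1,1).

The boundary map ∂_2: C_2 → C_1 acts by ∂[p,q,r] = [q,r] − [p,r] + [p,q]. For instance
  ∂BDG = DG − BG + BD,
  ∂AEF = EF − AF + AE.
The 12×8 boundary matrix has rank 7 and Smith normal form diag(1,1,1,1,1,1,1).

From H_k ≅ ker(∂_k) / im(∂_{k+1}) we obtain:

  H_0: rank C_0 − rank ∂_1 = 6 − 5 = 1, and the invariant factors of ∂_1 are all 1, so H_0 = Z.
  H_1: rank ker ∂_1 − rank ∂_2 = (12 − 5) − 7 = 0, and the invariant factors of ∂_2 are all 1, so H_1 = 0.
  H_2: rank ker ∂_2 − rank ∂_3 = (8 − 7) − 0 = 1, and there is no ∂_3, so H_2 = Z.

As a check, the Euler characteristic is 6 − 12 + 8 = 2, which agrees with 1 − 0 + 1 = 2.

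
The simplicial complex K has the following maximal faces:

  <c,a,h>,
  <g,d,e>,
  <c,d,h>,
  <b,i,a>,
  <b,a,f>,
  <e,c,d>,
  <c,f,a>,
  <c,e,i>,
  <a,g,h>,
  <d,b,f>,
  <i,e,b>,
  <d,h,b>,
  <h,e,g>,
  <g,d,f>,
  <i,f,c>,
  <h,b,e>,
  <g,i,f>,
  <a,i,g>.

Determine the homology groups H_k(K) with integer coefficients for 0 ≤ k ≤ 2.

Take the total order a < b < c < d < e < f < g < h < i on the vertex set. Then K (dimension 2) consists of the simplices:

  0-simplices (9): a, b, c, d, e, f, g, h, i
  1-simplices (27): ab, ac, af, ag, ah, ai, bd, be, bf, bh, bi, cd, ce, cf, ch, ci, de, df, dg, dh, eg, eh, ei, fg, fi, gh, gi
  2-simplices (18): abf, abi, acf, ach, agh, agi, bdf, bdh, beh, bei, cde, cdh, cei, cfi, deg, dfg, egh, fgi

Hence C_0 ≅ Z^9, C_1 ≅ Z^27, C_2 ≅ Z^18.

∂_1: C_1 → C_0 sends each edge [p,q] (with p < q) to q − p. For instance
  ∂ai = i − a.
The 9×27 boundary matrix has rank 8 and Smith normal form diag(1,1,1,1,1,1,1,1).

Boundary ∂_2: C_2 → C_1 sends each 2-simplex [p,q,r] to [q,r] − [p,r] + [p,q]. For instance
  ∂bdh = dh − bh + bd,
  ∂agh = gh − ah + ag.
As a 27×18 matrix over Z this has rank 18, with invariant factors (1,1,1,1,1,1,1,1,1,1,1,1,1,1,1,1,1,2).

Computing H_k = (kernel of ∂_k) / (image of ∂_{k+1}):

  H_0: rank C_0 − rank ∂_1 = 9 − 8 = 1, and the invariant factors of ∂_1 are all 1, so H_0 = Z.
  H_1: rank ker ∂_1 − rank ∂_2 = (27 − 8) − 18 = 1, and ∂_2 has invariant factor 2 > 1, so H_1 = Z ⊕ Z_2.
  H_2: rank ker ∂_2 − rank ∂_3 = (18 − 18) − 0 = 0, and there is no ∂_3, so H_2 = 0.

As a check, the Euler characteristic is 9 − 27 + 18 = 0, which agrees with 1 − 1 + 0 = 0.

H_0 ≅ Z,  H_1 ≅ Z ⊕ Z_2,  H_2 = 0.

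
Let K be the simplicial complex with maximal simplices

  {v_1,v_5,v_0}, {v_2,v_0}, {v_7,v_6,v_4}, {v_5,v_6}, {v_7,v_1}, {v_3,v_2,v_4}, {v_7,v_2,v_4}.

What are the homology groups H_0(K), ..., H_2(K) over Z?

We work with the vertex ordering v_0 < v_1 < v_2 < v_3 < v_4 < v_5 < v_6 < v_7. The simplices of K, each written with vertices in increasing order, are:

  0-simplices (8): [v_0], [v_1], [v_2], [v_3], [v_4], [v_5], [v_6], [v_7]
  1-simplices (13): [v_0,v_1], [v_0,v_2], [v_0,v_5], [v_1,v_5], [v_1,v_7], [v_2,v_3], [v_2,v_4], [v_2,v_7], [v_3,v_4], [v_4,v_6], [v_4,v_7], [v_5,v_6], [v_6,v_7]
  2-simplices (4): [v_0,v_1,v_5], [v_2,v_3,v_4], [v_2,v_4,v_7], [v_4,v_6,v_7]

so the chain groups are C_0 ≅ Z^8, C_1 ≅ Z^13, C_2 ≅ Z^4.

∂_1: C_1 → C_0 maps an edge to its endpoints' difference, ∂[p,q] = q − p. For instance
  ∂[v_1,v_5] = [v_5] − [v_1].
As a 8×13 matrix over Z this has rank 7, with invariant factors (1,1,1,1,1,1,1).

The boundary map ∂_2: C_2 → C_1 maps a triangle to the signed sum of its edges. For instance
  ∂[v_2,v_4,v_7] = [v_4,v_7] − [v_2,v_7] + [v_2,v_4],
  ∂[v_0,v_1,v_5] = [v_1,v_5] − [v_0,v_5] + [v_0,v_1].
The 13×4 boundary matrix has rank 4 and Smith normal form diag(1,1,1,1).

From H_k ≅ ker(∂_k) / im(∂_{k+1}) we obtain:

  H_0: rank C_0 − rank ∂_1 = 8 − 7 = 1, and the invariant factors of ∂_1 are all 1, so H_0 ≅ Z.
  H_1: rank ker ∂_1 − rank ∂_2 = (13 − 7) − 4 = 2, and the invariant factors of ∂_2 are all 1, so H_1 ≅ Z^2.
  H_2: rank ker ∂_2 − rank ∂_3 = (4 − 4) − 0 = 0, and there is no ∂_3, so H_2 ≅ 0.

H_0 = Z,  H_1 = Z^2,  H_2 = 0.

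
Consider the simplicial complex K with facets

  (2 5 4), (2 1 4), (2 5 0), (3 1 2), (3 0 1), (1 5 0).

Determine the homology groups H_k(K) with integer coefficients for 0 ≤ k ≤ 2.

Take the total order 0 < 1 < 2 < 3 < 4 < 5 on the vertex set. Then K (dimension 2) consists of the simplices:

  0-simplices (6): [0], [1], [2], [3], [4], [5]
  1-simplices (12): [0,1], [0,2], [0,3], [0,5], [1,2], [1,3], [1,4], [1,5], [2,3], [2,4], [2,5], [4,5]
  2-simplices (6): [0,1,3], [0,1,5], [0,2,5], [1,2,3], [1,2,4], [2,4,5]

so the chain groups are C_0 ≅ Z^6, C_1 ≅ Z^12, C_2 ≅ Z^6.

∂_1: C_1 → C_0 maps an edge to its endpoints' difference, ∂[p,q] = q − p. For instance
  ∂[2,5] = [5] − [2].
The resulting 6×12 matrix has rank 5, and its Smith normal form has invariant factors (1,1,1,1,1).

Boundary ∂_2: C_2 → C_1 sends each 2-simplex [p,q,r] to [q,r] − [p,r] + [p,q]. For instance
  ∂[0,2,5] = [2,5] − [0,5] + [0,2],
  ∂[1,2,4] = [2,4] − [1,4] + [1,2].
The 12×6 boundary matrix has rank 6 and Smith normal form diag(1,1,1,1,1,1).

From H_k ≅ ker(∂_k) / im(∂_{k+1}) we obtain:

  H_0: rank C_0 − rank ∂_1 = 6 − 5 = 1, and the invariant factors of ∂_1 are all 1, so H_0 = Z.
  H_1: rank ker ∂_1 − rank ∂_2 = (12 − 5) − 6 = 1, and the invariant factors of ∂_2 are all 1, so H_1 = Z.
  H_2: rank ker ∂_2 − rank ∂_3 = (6 − 6) − 0 = 0, and there is no ∂_3, so H_2 = 0.

H_0 ≅ Z,  H_1 ≅ Z,  H_2 = 0.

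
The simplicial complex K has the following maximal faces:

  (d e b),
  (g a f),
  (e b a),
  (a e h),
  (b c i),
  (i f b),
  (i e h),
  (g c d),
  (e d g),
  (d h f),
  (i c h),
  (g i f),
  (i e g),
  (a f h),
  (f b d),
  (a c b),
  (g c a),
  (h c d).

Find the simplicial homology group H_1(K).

H_1 ≅ Z^2.

Take the total order a < b < c < d < e < f < g < h < i on the vertex set. Then K (dimension 2) consists of the simplices:

  0-simplices (9): a, b, c, d, e, f, g, h, i
  1-simplices (27): ab, ac, ae, af, ag, ah, bc, bd, be, bf, bi, cd, cg, ch, ci, de, df, dg, dh, eg, eh, ei, fg, fh, fi, gi, hi
  2-simplices (18): abc, abe, acg, aeh, afg, afh, bci, bde, bdf, bfi, cdg, cdh, chi, deg, dfh, egi, ehi, fgi

Hence C_0 ≅ Z^9, C_1 ≅ Z^27, C_2 ≅ Z^18.

The boundary map ∂_1: C_1 → C_0 maps an edge to its endpoints' difference, ∂[p,q] = q − p.
This gives a 9×27 integer matrix of rank 8; reducing to Smith normal form yields diagonal entries (1,1,1,1,1,1,1,1).

The boundary map ∂_2: C_2 → C_1 sends each 2-simplex [p,q,r] to [q,r] − [p,r] + [p,q]. For instance
  ∂cdh = dh − ch + cd,
  ∂bdf = df − bf + bd.
This gives a 27×18 integer matrix of rank 17; reducing to Smith normal form yields diagonal entries (1,1,1,1,1,1,1,1,1,1,1,1,1,1,1,1,1).

From H_k ≅ ker(∂_k) / im(∂_{k+1}) we obtain:

  H_1: rank ker ∂_1 − rank ∂_2 = (27 − 8) − 17 = 2, and the invariant factors of ∂_2 are all 1, so H_1 = Z^2.

(K is a triangulation of the torus T^2.)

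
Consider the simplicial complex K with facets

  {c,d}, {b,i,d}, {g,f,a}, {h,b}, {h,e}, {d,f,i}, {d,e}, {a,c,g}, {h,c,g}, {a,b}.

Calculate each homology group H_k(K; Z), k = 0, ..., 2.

Take the total order a < b < c < d < e < f < g < h < i on the vertex set. Then K (dimension 2) consists of the simplices:

  0-simplices (9): a, b, c, d, e, f, g, h, i
  1-simplices (17): ab, ac, af, ag, bd, bh, bi, cd, cg, ch, de, df, di, eh, fg, fi, gh
  2-simplices (5): acg, afg, bdi, cgh, dfi

so the chain groups are C_0 ≅ Z^9, C_1 ≅ Z^17, C_2 ≅ Z^5.

Boundary ∂_1: C_1 → C_0 is given by ∂[p,q] = [q] − [p].
The resulting 9×17 matrix has rank 8, and its Smith normal form has invariant factors (1,1,1,1,1,1,1,1).

Boundary ∂_2: C_2 → C_1 acts by ∂[p,q,r] = [q,r] − [p,r] + [p,q]. For instance
  ∂dfi = fi − di + df,
  ∂bdi = di − bi + bd.
This gives a 17×5 integer matrix of rank 5; reducing to Smith normal form yields diagonal entries (1,1,1,1,1).

From H_k ≅ ker(∂_k) / im(∂_{k+1}) we obtain:

  H_0: rank C_0 − rank ∂_1 = 9 − 8 = 1, and the invariant factors of ∂_1 are all 1, so H_0 = Z.
  H_1: rank ker ∂_1 − rank ∂_2 = (17 − 8) − 5 = 4, and the invariant factors of ∂_2 are all 1, so H_1 = Z^4.
  H_2: rank ker ∂_2 − rank ∂_3 = (5 − 5) − 0 = 0, and there is no ∂_3, so H_2 = 0.

As a check, the Euler characteristic is 9 − 17 + 5 = -3, which agrees with 1 − 4 + 0 = -3.

H_0 ≅ Z,  H_1 ≅ Z^4,  H_2 = 0.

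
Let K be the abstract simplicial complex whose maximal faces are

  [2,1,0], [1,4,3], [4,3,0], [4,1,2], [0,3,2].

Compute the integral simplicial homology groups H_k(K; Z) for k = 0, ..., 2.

We work with the vertex ordering 0 < 1 < 2 < 3 < 4. The simplices of K, each written with vertices in increasing order, are:

  0-simplices (5): [0], [1], [2], [3], [4]
  1-simplices (10): [0,1], [0,2], [0,3], [0,4], [1,2], [1,3], [1,4], [2,3], [2,4], [3,4]
  2-simplices (5): [0,1,2], [0,2,3], [0,3,4], [1,2,4], [1,3,4]

so the chain groups are C_0 ≅ Z^5, C_1 ≅ Z^10, C_2 ≅ Z^5.

The boundary map ∂_1: C_1 → C_0 maps an edge to its endpoints' difference, ∂[p,q] = q − p. For instance
  ∂[0,3] = [3] − [0].
As a 5×10 matrix over Z this has rank 4, with invariant factors (1,1,1,1).

The boundary map ∂_2: C_2 → C_1 maps a triangle to the signed sum of its edges. For instance
  ∂[0,3,4] = [3,4] − [0,4] + [0,3],
  ∂[0,1,2] = [1,2] − [0,2] + [0,1].
The 10×5 boundary matrix has rank 5 and Smith normal form diag(1,1,1,1,1).

Computing H_k = (kernel of ∂_k) / (image of ∂_{k+1}):

  H_0: rank C_0 − rank ∂_1 = 5 − 4 = 1, and the invariant factors of ∂_1 are all 1, so H_0 ≅ Z.
  H_1: rank ker ∂_1 − rank ∂_2 = (10 − 4) − 5 = 1, and the invariant factors of ∂_2 are all 1, so H_1 ≅ Z.
  H_2: rank ker ∂_2 − rank ∂_3 = (5 − 5) − 0 = 0, and there is no ∂_3, so H_2 ≅ 0.

As a check, the Euler characteristic is 5 − 10 + 5 = 0, which agrees with 1 − 1 + 0 = 0.

H_0 = Z,  H_1 = Z,  H_2 = 0.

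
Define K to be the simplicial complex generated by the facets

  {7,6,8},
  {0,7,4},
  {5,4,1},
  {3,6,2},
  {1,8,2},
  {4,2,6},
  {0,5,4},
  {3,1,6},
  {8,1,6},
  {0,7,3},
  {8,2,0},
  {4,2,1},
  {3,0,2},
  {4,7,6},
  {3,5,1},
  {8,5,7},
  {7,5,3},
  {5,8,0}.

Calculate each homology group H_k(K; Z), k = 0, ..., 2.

K has 9 vertices, 27 edges, 18 triangles.
rank ∂_0 = 0, rank ∂_1 = 8 ⇒ b_0 = 9 − 0 − 8 = 1; all invariant factors of ∂_1 are 1 so no torsion. So H_0 ≅ Z.
rank ∂_1 = 8, rank ∂_2 = 18 ⇒ b_1 = 27 − 8 − 18 = 1; ∂_2 has invariant factor(s) [2] giving torsion. So H_1 ≅ Z ⊕ Z/2Z.
rank ∂_2 = 18, rank ∂_3 = 0 ⇒ b_2 = 18 − 18 − 0 = 0. So H_2 ≅ 0.

H_0 ≅ Z,  H_1 ≅ Z ⊕ Z/2Z,  H_2 = 0.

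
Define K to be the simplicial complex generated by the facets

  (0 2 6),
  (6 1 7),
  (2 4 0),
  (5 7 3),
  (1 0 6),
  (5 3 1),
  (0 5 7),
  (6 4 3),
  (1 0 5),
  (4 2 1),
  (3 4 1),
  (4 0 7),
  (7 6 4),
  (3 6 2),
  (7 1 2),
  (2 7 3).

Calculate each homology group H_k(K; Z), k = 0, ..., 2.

H_0 = Z,  H_1 = Z^2,  H_2 = Z.

K has 8 vertices, 24 edges, 16 triangles.
rank ∂_0 = 0, rank ∂_1 = 7 ⇒ b_0 = 8 − 0 − 7 = 1; all invariant factors of ∂_1 are 1 so no torsion. So H_0 ≅ Z.
rank ∂_1 = 7, rank ∂_2 = 15 ⇒ b_1 = 24 − 7 − 15 = 2; all invariant factors of ∂_2 are 1 so no torsion. So H_1 ≅ Z^2.
rank ∂_2 = 15, rank ∂_3 = 0 ⇒ b_2 = 16 − 15 − 0 = 1. So H_2 ≅ Z.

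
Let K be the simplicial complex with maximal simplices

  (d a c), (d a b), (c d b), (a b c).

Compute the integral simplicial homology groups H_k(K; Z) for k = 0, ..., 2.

We work with the vertex ordering a < b < c < d. The simplices of K, each written with vertices in increasing order, are:

  0-simplices (4): a, b, c, d
  1-simplices (6): ab, ac, ad, bc, bd, cd
  2-simplices (4): abc, abd, acd, bcd

Hence C_0 ≅ Z^4, C_1 ≅ Z^6, C_2 ≅ Z^4.

∂_1: C_1 → C_0 is given by ∂[p,q] = [q] − [p]. For instance
  ∂ad = d − a.
The resulting 4×6 matrix has rank 3, and its Smith normal form has invariant factors (1,1,1).

∂_2: C_2 → C_1 sends each 2-simplex [p,q,r] to [q,r] − [p,r] + [p,q]. For instance
  ∂abc = bc − ac + ab,
  ∂abd = bd − ad + ab.
The 6×4 boundary matrix has rank 3 and Smith normal form diag(1,1,1).

Reading off H_k = ker ∂_k / im ∂_{k+1}:

  H_0: rank C_0 − rank ∂_1 = 4 − 3 = 1, and the invariant factors of ∂_1 are all 1, so H_0 = Z.
  H_1: rank ker ∂_1 − rank ∂_2 = (6 − 3) − 3 = 0, and the invariant factors of ∂_2 are all 1, so H_1 = 0.
  H_2: rank ker ∂_2 − rank ∂_3 = (4 − 3) − 0 = 1, and there is no ∂_3, so H_2 = Z.

As a check, the Euler characteristic is 4 − 6 + 4 = 2, which agrees with 1 − 0 + 1 = 2.

H_0 ≅ Z,  H_1 = 0,  H_2 ≅ Z.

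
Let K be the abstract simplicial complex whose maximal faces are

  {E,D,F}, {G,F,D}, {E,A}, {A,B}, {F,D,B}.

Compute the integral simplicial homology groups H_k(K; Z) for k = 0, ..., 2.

H_0 ≅ Z,  H_1 ≅ Z,  H_2 = 0.

Take the total order A < B < D < E < F < G on the vertex set. Then K (dimension 2) consists of the simplices:

  0-simplices (6): A, B, D, E, F, G
  1-simplices (9): AB, AE, BD, BF, DE, DF, DG, EF, FG
  2-simplices (3): BDF, DEF, DFG

Hence C_0 ≅ Z^6, C_1 ≅ Z^9, C_2 ≅ Z^3.

∂_1: C_1 → C_0 maps an edge to its endpoints' difference, ∂[p,q] = q − p. For instance
  ∂DE = E − D.
As a 6×9 matrix over Z this has rank 5, with invariant factors (1,1,1,1,1).

The boundary map ∂_2: C_2 → C_1 acts by ∂[p,q,r] = [q,r] − [p,r] + [p,q]. For instance
  ∂DEF = EF − DF + DE,
  ∂BDF = DF − BF + BD.
The resulting 9×3 matrix has rank 3, and its Smith normal form has invariant factors (1,1,1).

Reading off H_k = ker ∂_k / im ∂_{k+1}:

  H_0: rank C_0 − rank ∂_1 = 6 − 5 = 1, and the invariant factors of ∂_1 are all 1, so H_0 = Z.
  H_1: rank ker ∂_1 − rank ∂_2 = (9 − 5) − 3 = 1, and the invariant factors of ∂_2 are all 1, so H_1 = Z.
  H_2: rank ker ∂_2 − rank ∂_3 = (3 − 3) − 0 = 0, and there is no ∂_3, so H_2 = 0.

As a check, the Euler characteristic is 6 − 9 + 3 = 0, which agrees with 1 − 1 + 0 = 0.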